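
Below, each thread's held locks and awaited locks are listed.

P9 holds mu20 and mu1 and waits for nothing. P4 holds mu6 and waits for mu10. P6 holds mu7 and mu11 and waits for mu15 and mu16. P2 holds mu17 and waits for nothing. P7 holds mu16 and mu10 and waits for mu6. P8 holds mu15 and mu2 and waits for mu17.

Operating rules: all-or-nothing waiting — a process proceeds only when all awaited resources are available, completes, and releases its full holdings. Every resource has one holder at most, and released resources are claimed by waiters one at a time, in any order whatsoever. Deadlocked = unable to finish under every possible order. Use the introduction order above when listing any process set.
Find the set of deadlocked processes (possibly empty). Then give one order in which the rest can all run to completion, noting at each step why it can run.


Deadlocked: P4, P6 and P7.
Key observation: P4 -> P7 -> P4 is a circular wait — nothing in it can go first; P6 waits into the deadlock from upstream.
The rest can finish in the order P9, P2, P8.
Verifying each step:
  P9 waits on nothing -> runs at once and releases mu20 and mu1
  P2 waits on nothing -> runs at once and releases mu17
  P8: everything it awaited (mu17) is free; runs, freeing mu15 and mu2


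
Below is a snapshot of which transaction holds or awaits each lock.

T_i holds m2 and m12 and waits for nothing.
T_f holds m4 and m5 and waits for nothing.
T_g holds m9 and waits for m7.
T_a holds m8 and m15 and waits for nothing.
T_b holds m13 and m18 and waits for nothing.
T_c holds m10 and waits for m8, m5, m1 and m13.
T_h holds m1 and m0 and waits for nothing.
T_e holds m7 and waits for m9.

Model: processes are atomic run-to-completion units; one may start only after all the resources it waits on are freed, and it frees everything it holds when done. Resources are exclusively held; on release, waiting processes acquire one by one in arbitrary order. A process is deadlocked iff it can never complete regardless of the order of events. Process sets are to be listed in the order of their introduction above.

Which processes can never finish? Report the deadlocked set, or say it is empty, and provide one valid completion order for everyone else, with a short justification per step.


Deadlocked set: T_g and T_e.
Key observation: T_g -> T_e -> T_g is a circular wait — nothing in it can go first; no other process is dragged down with it.
A valid finishing order for the others: T_a, T_i, T_h, T_f, T_b, T_c.
Step-by-step check:
  run T_a (it waits on nothing); releases m8 and m15
  run T_i (it waits on nothing); releases m2 and m12
  run T_h (it waits on nothing); releases m1 and m0
  run T_f (it waits on nothing); releases m4 and m5
  run T_b (it waits on nothing); releases m13 and m18
  T_c: everything it awaited (m8, m5, m1 and m13) is free; runs, freeing m10


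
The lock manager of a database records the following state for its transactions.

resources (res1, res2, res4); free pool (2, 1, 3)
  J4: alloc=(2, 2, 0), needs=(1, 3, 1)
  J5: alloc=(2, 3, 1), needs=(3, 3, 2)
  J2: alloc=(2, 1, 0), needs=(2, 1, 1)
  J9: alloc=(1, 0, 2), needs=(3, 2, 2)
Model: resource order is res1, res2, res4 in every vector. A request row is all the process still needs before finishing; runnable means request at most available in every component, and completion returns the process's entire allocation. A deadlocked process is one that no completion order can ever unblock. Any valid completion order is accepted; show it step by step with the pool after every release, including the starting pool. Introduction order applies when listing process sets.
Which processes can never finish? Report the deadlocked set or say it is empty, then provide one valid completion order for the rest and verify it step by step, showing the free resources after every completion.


The deadlocked set is J4 and J5.
Key observation: J2, J9 can finish, but then (5, 2, 5) is all there is, and the blocked group's res2 demands exceed it.
A valid finishing order for the others: J2, J9. Check, step by step:
  pool = (2, 1, 3)
  J2 needs (2, 1, 1) <= (2, 1, 3) -> finishes; pool += (2, 1, 0) = (4, 2, 3)
  J9 needs (3, 2, 2) <= (4, 2, 3) -> finishes; pool += (1, 0, 2) = (5, 2, 5)
The blocked processes can never fit:
  blocked: J4 wants (1, 3, 1), pool (5, 2, 5) — not enough res2
  blocked: J5 wants (3, 3, 2), pool (5, 2, 5) — not enough res2


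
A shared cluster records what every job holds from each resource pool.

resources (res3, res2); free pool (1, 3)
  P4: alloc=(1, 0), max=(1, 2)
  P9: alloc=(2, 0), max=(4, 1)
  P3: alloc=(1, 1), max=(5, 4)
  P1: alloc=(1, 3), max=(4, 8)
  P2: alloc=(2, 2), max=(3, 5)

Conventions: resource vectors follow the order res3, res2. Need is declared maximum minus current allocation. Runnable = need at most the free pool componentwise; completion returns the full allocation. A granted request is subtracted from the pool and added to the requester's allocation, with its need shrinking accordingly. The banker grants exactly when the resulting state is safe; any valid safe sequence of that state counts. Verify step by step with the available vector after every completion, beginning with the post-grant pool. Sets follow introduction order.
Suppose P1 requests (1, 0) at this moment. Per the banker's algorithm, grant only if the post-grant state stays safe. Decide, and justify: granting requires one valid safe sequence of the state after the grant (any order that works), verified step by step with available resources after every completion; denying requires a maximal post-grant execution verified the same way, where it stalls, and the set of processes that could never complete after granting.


GRANT. The post-grant state is safe; one safe sequence: P4, P2, P9, P3, P1.
Key observation: the transfer keeps a workable pool ((0, 3)); P4 starts the safe sequence.
Step-by-step check of the post-grant state:
  pool = (0, 3)
  P4 needs (0, 2) <= (0, 3) -> finishes; pool += (1, 0) = (1, 3)
  P2 needs (1, 3) <= (1, 3) -> finishes; pool += (2, 2) = (3, 5)
  P9 needs (2, 1) <= (3, 5) -> finishes; pool += (2, 0) = (5, 5)
  P3 needs (4, 3) <= (5, 5) -> finishes; pool += (1, 1) = (6, 6)
  P1 needs (2, 5) <= (6, 6) -> finishes; pool += (2, 3) = (8, 9)


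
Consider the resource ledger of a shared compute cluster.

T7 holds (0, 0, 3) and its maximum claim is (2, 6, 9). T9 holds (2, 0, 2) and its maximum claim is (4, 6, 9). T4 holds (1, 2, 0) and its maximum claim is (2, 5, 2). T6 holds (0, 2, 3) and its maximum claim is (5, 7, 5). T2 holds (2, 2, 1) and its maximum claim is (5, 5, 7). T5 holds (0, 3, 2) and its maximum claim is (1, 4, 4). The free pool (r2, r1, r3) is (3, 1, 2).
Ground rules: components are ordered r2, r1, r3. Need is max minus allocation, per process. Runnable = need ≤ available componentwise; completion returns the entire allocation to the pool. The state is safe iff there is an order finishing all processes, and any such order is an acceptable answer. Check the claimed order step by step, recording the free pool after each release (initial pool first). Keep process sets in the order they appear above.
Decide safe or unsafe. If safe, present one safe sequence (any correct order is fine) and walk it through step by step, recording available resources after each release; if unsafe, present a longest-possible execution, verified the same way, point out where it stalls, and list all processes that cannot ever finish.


The state is UNSAFE.
Key observation: after T5, T4 the pool peaks at (4, 6, 4), and each blocked process is short somewhere: T7 on r3; T9 on r3; T6 on r2; T2 on r3.
A maximal execution: T5, T4 — then nothing else fits. Check, step by step:
  pool = (3, 1, 2)
  run T5 (needs (1, 1, 2), free (3, 1, 2)); after release of (0, 3, 2) the pool is (3, 4, 4)
  run T4 (needs (1, 3, 2), free (3, 4, 4)); after release of (1, 2, 0) the pool is (4, 6, 4)
  blocked: T7 wants (2, 6, 6), pool (4, 6, 4) — not enough r3
  blocked: T9 wants (2, 6, 7), pool (4, 6, 4) — not enough r3
  blocked: T6 wants (5, 5, 2), pool (4, 6, 4) — not enough r2
  blocked: T2 wants (3, 3, 6), pool (4, 6, 4) — not enough r3
Processes that can never finish: T7, T9, T6 and T2.


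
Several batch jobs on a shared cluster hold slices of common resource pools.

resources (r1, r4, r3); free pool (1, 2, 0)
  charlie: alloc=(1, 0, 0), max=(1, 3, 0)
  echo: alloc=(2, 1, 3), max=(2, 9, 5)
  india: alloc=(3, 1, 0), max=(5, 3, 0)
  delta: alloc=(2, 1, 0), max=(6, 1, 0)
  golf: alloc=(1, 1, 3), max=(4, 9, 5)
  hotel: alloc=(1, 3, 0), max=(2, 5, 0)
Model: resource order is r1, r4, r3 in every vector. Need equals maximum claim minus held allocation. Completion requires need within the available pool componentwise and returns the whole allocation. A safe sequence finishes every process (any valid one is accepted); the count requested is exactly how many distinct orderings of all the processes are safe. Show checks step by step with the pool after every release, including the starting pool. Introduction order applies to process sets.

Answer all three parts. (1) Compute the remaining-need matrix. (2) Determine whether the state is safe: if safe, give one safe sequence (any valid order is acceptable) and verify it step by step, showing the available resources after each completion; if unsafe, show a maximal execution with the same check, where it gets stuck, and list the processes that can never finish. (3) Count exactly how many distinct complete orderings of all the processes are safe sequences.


(1) Remaining need (order r1, r4, r3):
  charlie: (0, 3, 0)
  echo: (0, 8, 2)
  india: (2, 2, 0)
  delta: (4, 0, 0)
  golf: (3, 8, 2)
  hotel: (1, 2, 0)
(2) UNSAFE.
Key observation: once hotel, india, charlie, delta finish, the pool peaks at (8, 7, 0) — and every remaining process still needs more r4 than that.
Going as far as possible: hotel, india, charlie, delta; after that, nothing fits. Verifying each step:
  pool = (1, 2, 0)
  hotel needs (1, 2, 0) <= (1, 2, 0) -> finishes; pool += (1, 3, 0) = (2, 5, 0)
  india needs (2, 2, 0) <= (2, 5, 0) -> finishes; pool += (3, 1, 0) = (5, 6, 0)
  charlie needs (0, 3, 0) <= (5, 6, 0) -> finishes; pool += (1, 0, 0) = (6, 6, 0)
  delta needs (4, 0, 0) <= (6, 6, 0) -> finishes; pool += (2, 1, 0) = (8, 7, 0)
  echo still needs (0, 8, 2) but only (8, 7, 0) is free — short on r4 and r3
  golf still needs (3, 8, 2) but only (8, 7, 0) is free — short on r4 and r3
Permanently blocked: echo and golf.
(3) Precisely 0 of the possible complete orderings are safe sequences.


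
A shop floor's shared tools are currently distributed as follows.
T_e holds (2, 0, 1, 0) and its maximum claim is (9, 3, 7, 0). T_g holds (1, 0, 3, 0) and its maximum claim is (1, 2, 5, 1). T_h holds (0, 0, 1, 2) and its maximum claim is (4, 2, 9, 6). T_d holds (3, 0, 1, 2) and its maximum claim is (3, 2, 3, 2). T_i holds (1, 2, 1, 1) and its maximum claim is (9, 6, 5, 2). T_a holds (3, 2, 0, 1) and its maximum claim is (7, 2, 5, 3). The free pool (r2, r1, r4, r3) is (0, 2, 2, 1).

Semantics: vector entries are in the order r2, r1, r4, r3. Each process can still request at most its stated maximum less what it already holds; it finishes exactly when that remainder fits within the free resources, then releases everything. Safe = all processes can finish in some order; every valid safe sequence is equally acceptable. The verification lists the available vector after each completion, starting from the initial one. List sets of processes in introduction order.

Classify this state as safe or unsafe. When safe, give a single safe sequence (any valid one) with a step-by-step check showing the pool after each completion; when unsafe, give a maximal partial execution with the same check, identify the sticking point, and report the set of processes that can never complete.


The state is SAFE; one workable sequence: T_g, T_d, T_a, T_e, T_i, T_h.
Key observation: the order's first zero-slack moment is T_g ((0, 2, 2, 1) needed, (0, 2, 2, 1) free — a requested resource with nothing to spare).
Walking it through:
  pool = (0, 2, 2, 1)
  T_g: need (0, 2, 2, 1) fits (0, 2, 2, 1); releases (1, 0, 3, 0), pool now (1, 2, 5, 1)
  T_d: need (0, 2, 2, 0) fits (1, 2, 5, 1); releases (3, 0, 1, 2), pool now (4, 2, 6, 3)
  T_a: need (4, 0, 5, 2) fits (4, 2, 6, 3); releases (3, 2, 0, 1), pool now (7, 4, 6, 4)
  T_e: need (7, 3, 6, 0) fits (7, 4, 6, 4); releases (2, 0, 1, 0), pool now (9, 4, 7, 4)
  T_i: need (8, 4, 4, 1) fits (9, 4, 7, 4); releases (1, 2, 1, 1), pool now (10, 6, 8, 5)
  T_h: need (4, 2, 8, 4) fits (10, 6, 8, 5); releases (0, 0, 1, 2), pool now (10, 6, 9, 7)


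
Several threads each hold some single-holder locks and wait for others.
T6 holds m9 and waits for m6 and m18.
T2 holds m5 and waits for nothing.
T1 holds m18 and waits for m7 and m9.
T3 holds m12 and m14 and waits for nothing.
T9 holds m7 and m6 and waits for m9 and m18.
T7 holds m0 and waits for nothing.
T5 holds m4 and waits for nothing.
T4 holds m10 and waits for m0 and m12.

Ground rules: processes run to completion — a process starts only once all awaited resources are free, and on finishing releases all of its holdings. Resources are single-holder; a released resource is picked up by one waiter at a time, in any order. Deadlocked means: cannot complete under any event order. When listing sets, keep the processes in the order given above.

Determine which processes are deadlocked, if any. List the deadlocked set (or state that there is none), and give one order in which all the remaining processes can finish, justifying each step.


Deadlocked set: T6, T1 and T9.
Key observation: the cycle T6 -> T1 -> T6 can never break — each member waits on the next; T9 is caught in further circular waits.
One completion order for the rest: T2, T7, T5, T3, T4.
Verifying each step:
  run T2 (it waits on nothing); releases m5
  run T7 (it waits on nothing); releases m0
  run T5 (it waits on nothing); releases m4
  run T3 (it waits on nothing); releases m12 and m14
  T4: everything it awaited (m0 and m12) is free; runs, freeing m10


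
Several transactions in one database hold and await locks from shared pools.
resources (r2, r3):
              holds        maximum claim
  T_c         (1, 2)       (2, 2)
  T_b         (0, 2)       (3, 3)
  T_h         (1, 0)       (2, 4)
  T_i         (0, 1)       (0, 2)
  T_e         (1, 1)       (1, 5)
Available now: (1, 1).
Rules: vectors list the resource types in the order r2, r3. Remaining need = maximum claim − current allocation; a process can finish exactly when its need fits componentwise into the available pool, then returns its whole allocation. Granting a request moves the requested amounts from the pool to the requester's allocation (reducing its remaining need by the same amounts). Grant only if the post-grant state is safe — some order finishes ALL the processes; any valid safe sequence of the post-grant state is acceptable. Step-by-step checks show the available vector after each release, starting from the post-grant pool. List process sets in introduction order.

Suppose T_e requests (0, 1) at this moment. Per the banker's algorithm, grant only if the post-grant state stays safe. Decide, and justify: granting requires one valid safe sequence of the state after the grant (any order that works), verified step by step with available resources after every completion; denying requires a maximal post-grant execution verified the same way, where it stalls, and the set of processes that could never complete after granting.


GRANT: granting preserves safety; a valid post-grant sequence is T_c, T_i, T_e, T_b, T_h.
Key observation: after the grant the pool drops to (1, 0), which still lets T_c finish first and unwind the rest.
Step-by-step check of the post-grant state:
  pool = (1, 0)
  T_c needs (1, 0) <= (1, 0) -> finishes; pool += (1, 2) = (2, 2)
  T_i needs (0, 1) <= (2, 2) -> finishes; pool += (0, 1) = (2, 3)
  T_e needs (0, 3) <= (2, 3) -> finishes; pool += (1, 2) = (3, 5)
  T_b needs (3, 1) <= (3, 5) -> finishes; pool += (0, 2) = (3, 7)
  T_h needs (1, 4) <= (3, 7) -> finishes; pool += (1, 0) = (4, 7)


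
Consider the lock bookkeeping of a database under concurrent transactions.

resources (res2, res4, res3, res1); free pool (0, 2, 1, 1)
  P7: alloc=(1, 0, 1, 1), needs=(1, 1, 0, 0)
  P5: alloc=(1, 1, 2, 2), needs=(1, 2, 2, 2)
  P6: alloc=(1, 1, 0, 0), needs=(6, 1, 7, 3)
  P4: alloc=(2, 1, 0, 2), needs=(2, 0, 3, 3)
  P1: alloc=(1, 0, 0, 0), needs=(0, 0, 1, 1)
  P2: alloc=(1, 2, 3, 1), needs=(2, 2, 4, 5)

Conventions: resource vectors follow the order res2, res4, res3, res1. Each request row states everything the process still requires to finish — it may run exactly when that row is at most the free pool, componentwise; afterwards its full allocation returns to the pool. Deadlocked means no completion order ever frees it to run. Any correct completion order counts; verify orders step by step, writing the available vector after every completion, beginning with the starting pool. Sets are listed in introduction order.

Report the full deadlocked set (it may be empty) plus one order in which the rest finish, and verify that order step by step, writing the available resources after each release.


Nothing here is deadlocked.
Key observation: beginning at P1, releases accumulate fast enough that every process eventually fits.
The rest can finish in the order P1, P7, P5, P4, P2, P6. Step-by-step check:
  pool = (0, 2, 1, 1)
  P1: need (0, 0, 1, 1) fits (0, 2, 1, 1); releases (1, 0, 0, 0), pool now (1, 2, 1, 1)
  P7: need (1, 1, 0, 0) fits (1, 2, 1, 1); releases (1, 0, 1, 1), pool now (2, 2, 2, 2)
  P5: need (1, 2, 2, 2) fits (2, 2, 2, 2); releases (1, 1, 2, 2), pool now (3, 3, 4, 4)
  P4: need (2, 0, 3, 3) fits (3, 3, 4, 4); releases (2, 1, 0, 2), pool now (5, 4, 4, 6)
  P2: need (2, 2, 4, 5) fits (5, 4, 4, 6); releases (1, 2, 3, 1), pool now (6, 6, 7, 7)
  P6: need (6, 1, 7, 3) fits (6, 6, 7, 7); releases (1, 1, 0, 0), pool now (7, 7, 7, 7)


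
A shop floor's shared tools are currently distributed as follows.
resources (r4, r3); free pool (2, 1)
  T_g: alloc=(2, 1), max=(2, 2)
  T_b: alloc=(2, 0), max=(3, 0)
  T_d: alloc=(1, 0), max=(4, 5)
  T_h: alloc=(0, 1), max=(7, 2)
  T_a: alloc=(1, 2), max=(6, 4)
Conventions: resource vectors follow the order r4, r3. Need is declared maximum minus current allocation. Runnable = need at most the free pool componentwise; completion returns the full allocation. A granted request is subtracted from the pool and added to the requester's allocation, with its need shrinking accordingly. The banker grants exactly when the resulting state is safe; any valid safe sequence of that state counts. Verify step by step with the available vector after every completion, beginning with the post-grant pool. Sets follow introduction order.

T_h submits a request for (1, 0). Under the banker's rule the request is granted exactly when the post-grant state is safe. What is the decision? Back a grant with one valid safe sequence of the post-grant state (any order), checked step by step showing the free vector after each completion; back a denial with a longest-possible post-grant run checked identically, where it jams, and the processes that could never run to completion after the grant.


GRANT. The post-grant state is safe; one safe sequence: T_g, T_b, T_a, T_h, T_d.
Key observation: (1, 1) free after granting still covers T_g first, and each release covers the next.
Step-by-step check of the post-grant state:
  pool = (1, 1)
  T_g: need (0, 1) fits (1, 1); releases (2, 1), pool now (3, 2)
  T_b: need (1, 0) fits (3, 2); releases (2, 0), pool now (5, 2)
  T_a: need (5, 2) fits (5, 2); releases (1, 2), pool now (6, 4)
  T_h: need (6, 1) fits (6, 4); releases (1, 1), pool now (7, 5)
  T_d: need (3, 5) fits (7, 5); releases (1, 0), pool now (8, 5)


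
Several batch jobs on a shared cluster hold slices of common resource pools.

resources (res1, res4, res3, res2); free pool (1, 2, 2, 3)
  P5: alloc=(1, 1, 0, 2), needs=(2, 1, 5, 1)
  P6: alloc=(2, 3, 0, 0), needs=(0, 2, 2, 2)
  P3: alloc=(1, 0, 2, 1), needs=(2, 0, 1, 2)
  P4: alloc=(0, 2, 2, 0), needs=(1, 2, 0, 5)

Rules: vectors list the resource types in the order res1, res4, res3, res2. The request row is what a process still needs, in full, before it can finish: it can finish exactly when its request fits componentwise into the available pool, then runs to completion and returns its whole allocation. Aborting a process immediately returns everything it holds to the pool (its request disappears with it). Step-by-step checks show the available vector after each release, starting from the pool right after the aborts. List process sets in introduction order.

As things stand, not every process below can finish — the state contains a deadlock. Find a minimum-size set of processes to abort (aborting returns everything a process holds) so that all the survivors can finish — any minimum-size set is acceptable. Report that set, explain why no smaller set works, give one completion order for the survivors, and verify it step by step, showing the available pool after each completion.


Minimum abort set: P5.
Key observation: the deadlocked P4 becomes finishable only because P5 released (1, 1, 0, 2); it completes at step 1 below.
Why nothing smaller works: aborting no one leaves the state deadlocked as given.
Survivors finish in the order: P4, P6, P3. Check, step by step (pool after the aborts first):
  pool = (2, 3, 2, 5)
  run P4 (needs (1, 2, 0, 5), free (2, 3, 2, 5)); after release of (0, 2, 2, 0) the pool is (2, 5, 4, 5)
  run P6 (needs (0, 2, 2, 2), free (2, 5, 4, 5)); after release of (2, 3, 0, 0) the pool is (4, 8, 4, 5)
  run P3 (needs (2, 0, 1, 2), free (4, 8, 4, 5)); after release of (1, 0, 2, 1) the pool is (5, 8, 6, 6)


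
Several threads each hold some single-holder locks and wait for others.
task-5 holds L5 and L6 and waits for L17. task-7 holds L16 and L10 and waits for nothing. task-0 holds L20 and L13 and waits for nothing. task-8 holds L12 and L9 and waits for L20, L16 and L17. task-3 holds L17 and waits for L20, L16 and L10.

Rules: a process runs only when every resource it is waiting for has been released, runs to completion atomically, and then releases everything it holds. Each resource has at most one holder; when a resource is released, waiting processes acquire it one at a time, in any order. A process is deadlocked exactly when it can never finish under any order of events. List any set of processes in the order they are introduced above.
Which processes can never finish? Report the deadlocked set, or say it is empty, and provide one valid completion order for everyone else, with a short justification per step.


No process is deadlocked.
Key observation: the waits form no ring: some process can always run, and its releases unblock the others one by one.
The rest can finish in the order task-7, task-0, task-3, task-5, task-8.
Verifying each step:
  run task-7 (it waits on nothing); releases L16 and L10
  run task-0 (it waits on nothing); releases L20 and L13
  task-3: everything it awaited (L20, L16 and L10) is free; runs, freeing L17
  task-5: everything it awaited (L17) is free; runs, freeing L5 and L6
  task-8: everything it awaited (L20, L16 and L17) is free; runs, freeing L12 and L9


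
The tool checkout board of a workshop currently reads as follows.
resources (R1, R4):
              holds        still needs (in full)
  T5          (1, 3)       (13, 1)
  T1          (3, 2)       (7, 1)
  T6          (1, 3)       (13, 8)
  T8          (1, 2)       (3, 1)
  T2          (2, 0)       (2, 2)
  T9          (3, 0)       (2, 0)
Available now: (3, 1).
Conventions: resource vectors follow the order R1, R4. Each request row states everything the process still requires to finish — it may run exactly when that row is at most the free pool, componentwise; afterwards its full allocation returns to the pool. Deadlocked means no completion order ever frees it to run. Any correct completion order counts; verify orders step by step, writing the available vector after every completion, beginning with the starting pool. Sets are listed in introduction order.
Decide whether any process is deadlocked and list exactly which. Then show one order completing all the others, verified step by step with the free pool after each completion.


Deadlocked set: T5 and T6.
Key observation: after T9, T8, T2, T1 complete, (12, 5) is the best the pool ever gets, yet each leftover process wants more R1.
One completion order for the rest: T9, T8, T2, T1. Step-by-step check:
  pool = (3, 1)
  T9: need (2, 0) fits (3, 1); releases (3, 0), pool now (6, 1)
  T8: need (3, 1) fits (6, 1); releases (1, 2), pool now (7, 3)
  T2: need (2, 2) fits (7, 3); releases (2, 0), pool now (9, 3)
  T1: need (7, 1) fits (9, 3); releases (3, 2), pool now (12, 5)
The stuck group stays short no matter what:
  blocked: T5 wants (13, 1), pool (12, 5) — not enough R1
  blocked: T6 wants (13, 8), pool (12, 5) — not enough R1 and R4


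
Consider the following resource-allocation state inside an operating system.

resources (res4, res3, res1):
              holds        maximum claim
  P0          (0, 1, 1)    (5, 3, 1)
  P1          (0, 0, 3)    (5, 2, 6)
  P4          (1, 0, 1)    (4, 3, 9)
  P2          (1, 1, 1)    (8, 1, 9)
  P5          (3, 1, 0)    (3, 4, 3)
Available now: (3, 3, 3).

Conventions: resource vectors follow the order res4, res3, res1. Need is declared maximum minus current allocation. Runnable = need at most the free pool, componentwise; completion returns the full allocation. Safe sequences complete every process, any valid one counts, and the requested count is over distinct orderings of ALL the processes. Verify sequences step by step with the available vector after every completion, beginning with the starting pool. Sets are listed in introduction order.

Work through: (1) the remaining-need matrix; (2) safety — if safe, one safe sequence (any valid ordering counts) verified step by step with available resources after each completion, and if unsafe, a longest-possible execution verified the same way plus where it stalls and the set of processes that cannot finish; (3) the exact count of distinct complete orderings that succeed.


(1) Outstanding need per process (order res4, res3, res1):
  P0: (5, 2, 0)
  P1: (5, 2, 3)
  P4: (3, 3, 8)
  P2: (7, 0, 8)
  P5: (0, 3, 3)
(2) UNSAFE — no complete ordering exists.
Key observation: after P5, P1, P0 complete, (6, 5, 7) is the best the pool ever gets, yet each leftover process wants more res1.
Going as far as possible: P5, P1, P0; after that, nothing fits. Step-by-step check:
  pool = (3, 3, 3)
  run P5 (needs (0, 3, 3), free (3, 3, 3)); after release of (3, 1, 0) the pool is (6, 4, 3)
  run P1 (needs (5, 2, 3), free (6, 4, 3)); after release of (0, 0, 3) the pool is (6, 4, 6)
  run P0 (needs (5, 2, 0), free (6, 4, 6)); after release of (0, 1, 1) the pool is (6, 5, 7)
  P4 cannot run: need (3, 3, 8) vs free (6, 5, 7) (insufficient res1)
  P2 cannot run: need (7, 0, 8) vs free (6, 5, 7) (insufficient res4 and res1)
Permanently blocked: P4 and P2.
(3) Exactly 0 of the possible complete orderings are safe sequences.


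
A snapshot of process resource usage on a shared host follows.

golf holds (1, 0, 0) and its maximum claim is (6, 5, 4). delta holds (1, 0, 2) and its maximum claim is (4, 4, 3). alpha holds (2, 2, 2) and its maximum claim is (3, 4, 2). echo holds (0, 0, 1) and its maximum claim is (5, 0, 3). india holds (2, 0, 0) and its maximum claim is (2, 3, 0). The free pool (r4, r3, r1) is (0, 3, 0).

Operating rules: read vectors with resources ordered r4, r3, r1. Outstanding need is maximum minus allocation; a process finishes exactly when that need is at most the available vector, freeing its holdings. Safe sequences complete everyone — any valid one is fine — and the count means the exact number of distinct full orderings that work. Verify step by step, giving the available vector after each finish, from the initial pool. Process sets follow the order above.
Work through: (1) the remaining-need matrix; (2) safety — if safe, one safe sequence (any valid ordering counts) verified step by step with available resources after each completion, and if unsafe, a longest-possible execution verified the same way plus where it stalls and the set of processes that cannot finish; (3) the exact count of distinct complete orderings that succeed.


(1) Remaining need (order r4, r3, r1):
  golf: (5, 5, 4)
  delta: (3, 4, 1)
  alpha: (1, 2, 0)
  echo: (5, 0, 2)
  india: (0, 3, 0)
(2) The state is SAFE; one workable sequence: india, alpha, delta, golf, echo.
Key observation: the first exact fit in this order is india — it needs (0, 3, 0) with (0, 3, 0) free, meeting a requested resource to the last unit.
Check, step by step:
  pool = (0, 3, 0)
  india: need (0, 3, 0) fits (0, 3, 0); releases (2, 0, 0), pool now (2, 3, 0)
  alpha: need (1, 2, 0) fits (2, 3, 0); releases (2, 2, 2), pool now (4, 5, 2)
  delta: need (3, 4, 1) fits (4, 5, 2); releases (1, 0, 2), pool now (5, 5, 4)
  golf: need (5, 5, 4) fits (5, 5, 4); releases (1, 0, 0), pool now (6, 5, 4)
  echo: need (5, 0, 2) fits (6, 5, 4); releases (0, 0, 1), pool now (6, 5, 5)
(3) Exactly 2 of the possible complete orderings are safe sequences.


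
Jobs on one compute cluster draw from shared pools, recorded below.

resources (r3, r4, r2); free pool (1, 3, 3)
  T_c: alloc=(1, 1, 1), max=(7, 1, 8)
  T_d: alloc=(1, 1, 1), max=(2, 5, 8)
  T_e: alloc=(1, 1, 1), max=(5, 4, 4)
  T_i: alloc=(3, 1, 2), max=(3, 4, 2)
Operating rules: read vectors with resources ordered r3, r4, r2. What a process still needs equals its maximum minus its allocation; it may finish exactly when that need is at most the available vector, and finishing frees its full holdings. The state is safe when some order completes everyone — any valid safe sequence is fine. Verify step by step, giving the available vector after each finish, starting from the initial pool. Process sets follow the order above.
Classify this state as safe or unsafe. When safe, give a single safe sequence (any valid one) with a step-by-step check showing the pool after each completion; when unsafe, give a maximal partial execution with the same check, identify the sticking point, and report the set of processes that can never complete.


UNSAFE — no complete ordering exists.
Key observation: the wall is r2: completing T_i, T_e brings the pool only to (5, 5, 6), and all the rest need more.
A maximal execution: T_i, T_e — then nothing else fits. Verifying each step:
  pool = (1, 3, 3)
  T_i needs (0, 3, 0) <= (1, 3, 3) -> finishes; pool += (3, 1, 2) = (4, 4, 5)
  T_e needs (4, 3, 3) <= (4, 4, 5) -> finishes; pool += (1, 1, 1) = (5, 5, 6)
  blocked: T_c wants (6, 0, 7), pool (5, 5, 6) — not enough r3 and r2
  blocked: T_d wants (1, 4, 7), pool (5, 5, 6) — not enough r2
Never able to finish: T_c and T_d.


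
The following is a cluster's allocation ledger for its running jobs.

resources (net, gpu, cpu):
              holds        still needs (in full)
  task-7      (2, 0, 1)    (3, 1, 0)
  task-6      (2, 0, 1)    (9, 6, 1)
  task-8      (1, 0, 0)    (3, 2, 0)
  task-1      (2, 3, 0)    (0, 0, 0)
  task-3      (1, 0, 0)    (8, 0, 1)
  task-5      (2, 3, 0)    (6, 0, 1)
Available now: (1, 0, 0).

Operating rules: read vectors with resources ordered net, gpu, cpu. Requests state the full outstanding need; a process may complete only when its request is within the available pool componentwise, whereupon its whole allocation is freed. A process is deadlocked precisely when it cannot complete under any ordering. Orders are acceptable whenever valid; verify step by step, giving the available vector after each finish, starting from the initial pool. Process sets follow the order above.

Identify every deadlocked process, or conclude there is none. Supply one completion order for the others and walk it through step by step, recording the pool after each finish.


No process is deadlocked.
Key observation: task-1 fits the free pool immediately, and its release cascades until everyone finishes.
The rest can finish in the order task-1, task-7, task-8, task-5, task-3, task-6. Check, step by step:
  pool = (1, 0, 0)
  task-1: need (0, 0, 0) fits (1, 0, 0); releases (2, 3, 0), pool now (3, 3, 0)
  task-7: need (3, 1, 0) fits (3, 3, 0); releases (2, 0, 1), pool now (5, 3, 1)
  task-8: need (3, 2, 0) fits (5, 3, 1); releases (1, 0, 0), pool now (6, 3, 1)
  task-5: need (6, 0, 1) fits (6, 3, 1); releases (2, 3, 0), pool now (8, 6, 1)
  task-3: need (8, 0, 1) fits (8, 6, 1); releases (1, 0, 0), pool now (9, 6, 1)
  task-6: need (9, 6, 1) fits (9, 6, 1); releases (2, 0, 1), pool now (11, 6, 2)


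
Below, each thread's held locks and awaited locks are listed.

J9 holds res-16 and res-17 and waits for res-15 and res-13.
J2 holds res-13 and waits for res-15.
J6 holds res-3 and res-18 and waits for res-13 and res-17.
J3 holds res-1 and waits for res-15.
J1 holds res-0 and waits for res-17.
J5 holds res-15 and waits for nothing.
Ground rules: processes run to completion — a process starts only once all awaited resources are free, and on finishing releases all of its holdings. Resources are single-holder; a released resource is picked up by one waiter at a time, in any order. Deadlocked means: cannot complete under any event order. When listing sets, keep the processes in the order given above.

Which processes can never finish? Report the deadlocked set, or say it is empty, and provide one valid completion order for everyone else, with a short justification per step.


No process is deadlocked.
Key observation: every chain of waits terminates; starting from the processes that wait on nothing, all the rest unlock in turn.
One completion order for the rest: J5, J2, J9, J1, J3, J6.
Check, step by step:
  J5: no waits; runs immediately, freeing res-15
  run J2 (all its waits — res-15 — are resolved); releases res-13
  run J9 (all its waits — res-15 and res-13 — are resolved); releases res-16 and res-17
  run J1 (all its waits — res-17 — are resolved); releases res-0
  run J3 (all its waits — res-15 — are resolved); releases res-1
  run J6 (all its waits — res-13 and res-17 — are resolved); releases res-3 and res-18


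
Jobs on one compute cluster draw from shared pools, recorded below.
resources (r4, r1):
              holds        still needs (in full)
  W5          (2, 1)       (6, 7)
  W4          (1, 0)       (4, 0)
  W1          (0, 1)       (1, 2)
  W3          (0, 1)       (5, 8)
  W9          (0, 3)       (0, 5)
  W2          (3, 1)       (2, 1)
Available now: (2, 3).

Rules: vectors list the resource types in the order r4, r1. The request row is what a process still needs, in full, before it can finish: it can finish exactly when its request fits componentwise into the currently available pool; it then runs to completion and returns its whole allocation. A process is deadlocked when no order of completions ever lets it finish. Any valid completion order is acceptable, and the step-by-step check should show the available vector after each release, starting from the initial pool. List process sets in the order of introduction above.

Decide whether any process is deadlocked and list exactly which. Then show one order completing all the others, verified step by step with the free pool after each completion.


The deadlocked set is empty.
Key observation: no deadlock: W2 fits now, and the freed resources carry the rest through.
One completion order for the rest: W2, W4, W1, W9, W5, W3. Step-by-step check:
  pool = (2, 3)
  W2: need (2, 1) fits (2, 3); releases (3, 1), pool now (5, 4)
  W4: need (4, 0) fits (5, 4); releases (1, 0), pool now (6, 4)
  W1: need (1, 2) fits (6, 4); releases (0, 1), pool now (6, 5)
  W9: need (0, 5) fits (6, 5); releases (0, 3), pool now (6, 8)
  W5: need (6, 7) fits (6, 8); releases (2, 1), pool now (8, 9)
  W3: need (5, 8) fits (8, 9); releases (0, 1), pool now (8, 10)


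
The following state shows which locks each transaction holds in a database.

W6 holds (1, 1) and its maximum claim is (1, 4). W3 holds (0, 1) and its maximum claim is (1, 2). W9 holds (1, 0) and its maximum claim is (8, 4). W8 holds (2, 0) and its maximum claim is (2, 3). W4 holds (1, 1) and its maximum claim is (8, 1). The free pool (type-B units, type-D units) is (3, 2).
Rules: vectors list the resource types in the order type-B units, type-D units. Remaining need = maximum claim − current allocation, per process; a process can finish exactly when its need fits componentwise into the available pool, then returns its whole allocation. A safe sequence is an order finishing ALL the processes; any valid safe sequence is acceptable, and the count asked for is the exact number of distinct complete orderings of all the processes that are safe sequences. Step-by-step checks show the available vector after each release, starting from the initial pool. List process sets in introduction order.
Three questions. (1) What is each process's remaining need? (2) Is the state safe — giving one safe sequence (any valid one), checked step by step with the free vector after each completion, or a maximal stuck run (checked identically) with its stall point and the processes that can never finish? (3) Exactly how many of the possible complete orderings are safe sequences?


(1) Outstanding need per process (order type-B units, type-D units):
  W6: (0, 3)
  W3: (1, 1)
  W9: (7, 4)
  W8: (0, 3)
  W4: (7, 0)
(2) UNSAFE — no complete ordering exists.
Key observation: type-B units is the bottleneck — with W3, W8, W6 done the pool holds (6, 4), short of every remaining need.
A maximal execution: W3, W8, W6 — then nothing else fits. Check, step by step:
  pool = (3, 2)
  run W3 (needs (1, 1), free (3, 2)); after release of (0, 1) the pool is (3, 3)
  run W8 (needs (0, 3), free (3, 3)); after release of (2, 0) the pool is (5, 3)
  run W6 (needs (0, 3), free (5, 3)); after release of (1, 1) the pool is (6, 4)
  W9 cannot run: need (7, 4) vs free (6, 4) (insufficient type-B units)
  W4 cannot run: need (7, 0) vs free (6, 4) (insufficient type-B units)
Permanently blocked: W9 and W4.
(3) Exactly 0 of the possible complete orderings are safe sequences.


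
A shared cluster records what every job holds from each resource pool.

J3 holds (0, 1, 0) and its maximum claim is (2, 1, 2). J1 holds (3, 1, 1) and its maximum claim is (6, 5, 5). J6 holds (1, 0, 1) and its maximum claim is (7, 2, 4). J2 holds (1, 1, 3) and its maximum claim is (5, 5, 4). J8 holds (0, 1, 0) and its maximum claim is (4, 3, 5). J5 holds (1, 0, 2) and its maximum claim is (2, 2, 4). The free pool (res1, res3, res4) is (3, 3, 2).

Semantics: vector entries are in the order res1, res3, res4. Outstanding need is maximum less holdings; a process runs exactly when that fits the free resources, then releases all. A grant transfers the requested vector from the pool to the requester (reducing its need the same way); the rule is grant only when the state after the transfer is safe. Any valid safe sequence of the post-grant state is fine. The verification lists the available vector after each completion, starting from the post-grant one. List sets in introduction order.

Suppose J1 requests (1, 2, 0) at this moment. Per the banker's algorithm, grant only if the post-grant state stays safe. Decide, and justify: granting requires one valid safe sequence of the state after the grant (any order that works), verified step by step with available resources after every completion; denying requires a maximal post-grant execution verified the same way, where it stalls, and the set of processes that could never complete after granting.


GRANT. The post-grant state is safe; one safe sequence: J3, J5, J1, J8, J2, J6.
Key observation: granting shrinks the pool to (2, 1, 2), yet J3 still fits and the chain goes through.
Step-by-step check of the post-grant state:
  pool = (2, 1, 2)
  J3 needs (2, 0, 2) <= (2, 1, 2) -> finishes; pool += (0, 1, 0) = (2, 2, 2)
  J5 needs (1, 2, 2) <= (2, 2, 2) -> finishes; pool += (1, 0, 2) = (3, 2, 4)
  J1 needs (2, 2, 4) <= (3, 2, 4) -> finishes; pool += (4, 3, 1) = (7, 5, 5)
  J8 needs (4, 2, 5) <= (7, 5, 5) -> finishes; pool += (0, 1, 0) = (7, 6, 5)
  J2 needs (4, 4, 1) <= (7, 6, 5) -> finishes; pool += (1, 1, 3) = (8, 7, 8)
  J6 needs (6, 2, 3) <= (8, 7, 8) -> finishes; pool += (1, 0, 1) = (9, 7, 9)


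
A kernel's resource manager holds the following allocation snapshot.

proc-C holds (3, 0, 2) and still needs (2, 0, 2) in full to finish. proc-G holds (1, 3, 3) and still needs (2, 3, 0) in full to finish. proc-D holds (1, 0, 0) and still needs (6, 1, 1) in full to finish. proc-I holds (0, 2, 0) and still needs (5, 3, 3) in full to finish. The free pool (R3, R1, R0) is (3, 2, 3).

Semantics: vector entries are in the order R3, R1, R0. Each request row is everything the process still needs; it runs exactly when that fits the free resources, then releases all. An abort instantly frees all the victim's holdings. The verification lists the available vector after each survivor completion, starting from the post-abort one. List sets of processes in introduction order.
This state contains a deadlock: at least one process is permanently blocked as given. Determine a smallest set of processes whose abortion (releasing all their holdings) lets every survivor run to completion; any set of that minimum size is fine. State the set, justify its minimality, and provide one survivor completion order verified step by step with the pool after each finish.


Minimum abort set: proc-G.
Key observation: proc-I was stuck for good until proc-G gave back (1, 3, 3); in the order shown it finishes at step 3.
Why nothing smaller works: aborting no one leaves the state deadlocked as given.
One survivor order: proc-C, proc-D, proc-I. Step-by-step check (post-abort pool first):
  pool = (4, 5, 6)
  proc-C needs (2, 0, 2) <= (4, 5, 6) -> finishes; pool += (3, 0, 2) = (7, 5, 8)
  proc-D needs (6, 1, 1) <= (7, 5, 8) -> finishes; pool += (1, 0, 0) = (8, 5, 8)
  proc-I needs (5, 3, 3) <= (8, 5, 8) -> finishes; pool += (0, 2, 0) = (8, 7, 8)
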